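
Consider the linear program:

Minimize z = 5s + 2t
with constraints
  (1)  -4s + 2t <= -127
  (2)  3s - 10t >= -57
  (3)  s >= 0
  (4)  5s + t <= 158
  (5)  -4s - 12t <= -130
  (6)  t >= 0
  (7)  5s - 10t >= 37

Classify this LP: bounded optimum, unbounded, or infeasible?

infeasible

The boundaries -4s + 2t = -127 and -4s - 12t = -130 meet at (223/7, 3/14), but that point violates 5s + t ≤ 158. Every candidate vertex is excluded by some other constraint, so the feasible region is empty.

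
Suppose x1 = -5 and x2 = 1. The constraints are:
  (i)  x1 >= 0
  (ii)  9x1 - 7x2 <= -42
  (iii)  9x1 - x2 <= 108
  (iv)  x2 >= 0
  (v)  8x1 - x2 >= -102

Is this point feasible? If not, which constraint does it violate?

Constraint (i): x1 = -5, which is not ≥ 0. All other constraints are satisfied.

not feasible — violates (i)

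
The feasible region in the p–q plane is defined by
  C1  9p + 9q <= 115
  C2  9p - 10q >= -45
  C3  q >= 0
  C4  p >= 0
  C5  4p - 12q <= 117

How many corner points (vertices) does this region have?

4

Pairwise boundary intersections that survive every other constraint:
  (745/171, 160/19)
  (115/9, 0)
  (0, 9/2)
  (0, 0)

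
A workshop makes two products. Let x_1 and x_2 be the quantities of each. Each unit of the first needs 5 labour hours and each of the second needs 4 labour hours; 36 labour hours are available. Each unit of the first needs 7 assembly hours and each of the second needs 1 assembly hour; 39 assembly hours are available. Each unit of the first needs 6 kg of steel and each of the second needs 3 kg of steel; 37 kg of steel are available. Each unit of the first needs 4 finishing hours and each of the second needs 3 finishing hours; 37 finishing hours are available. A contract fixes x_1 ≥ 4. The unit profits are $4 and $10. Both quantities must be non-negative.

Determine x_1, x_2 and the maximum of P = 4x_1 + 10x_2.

x_1 = 4, x_2 = 4, maximum P = 56

Extreme points and P = 4x_1 + 10x_2:
  (39/7, 0) → P = 156/7
  (4, 0) → P = 16
  (40/9, 31/9) → P = 470/9
  (4, 4) → P = 56
  (16/3, 5/3) → P = 38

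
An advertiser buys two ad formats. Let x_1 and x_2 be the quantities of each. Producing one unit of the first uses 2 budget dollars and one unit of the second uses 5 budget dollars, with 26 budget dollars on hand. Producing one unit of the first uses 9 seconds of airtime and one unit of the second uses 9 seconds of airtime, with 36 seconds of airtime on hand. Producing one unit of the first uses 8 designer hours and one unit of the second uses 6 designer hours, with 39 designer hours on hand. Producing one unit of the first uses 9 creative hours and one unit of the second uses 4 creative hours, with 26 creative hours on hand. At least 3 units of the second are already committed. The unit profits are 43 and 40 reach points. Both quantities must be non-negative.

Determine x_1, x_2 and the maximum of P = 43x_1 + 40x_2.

The binding constraints are 9x_1 + 9x_2 = 36 and x_2 = 3.
Solving simultaneously gives x_1 = 1, x_2 = 3.

x_1 = 1, x_2 = 3, maximum P = 163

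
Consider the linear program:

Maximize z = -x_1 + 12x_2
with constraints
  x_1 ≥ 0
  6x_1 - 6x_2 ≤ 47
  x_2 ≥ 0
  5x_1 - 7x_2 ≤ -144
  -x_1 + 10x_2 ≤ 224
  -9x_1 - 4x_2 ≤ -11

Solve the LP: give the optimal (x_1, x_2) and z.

Extreme points and z = -x_1 + 12x_2:
  (0, 144/7) → z = 1728/7
  (0, 112/5) → z = 1344/5
  (128/43, 976/43) → z = 11584/43

x_1 = 128/43, x_2 = 976/43, maximum z = 11584/43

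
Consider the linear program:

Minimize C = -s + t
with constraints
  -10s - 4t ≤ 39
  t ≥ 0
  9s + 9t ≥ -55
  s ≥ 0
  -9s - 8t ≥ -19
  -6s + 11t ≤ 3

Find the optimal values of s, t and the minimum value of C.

Corner points and C = -s + t:
  (0, 0) → C = 0
  (19/9, 0) → C = -19/9
  (0, 3/11) → C = 3/11
  (185/147, 47/49) → C = -44/147

s = 19/9, t = 0, minimum C = -19/9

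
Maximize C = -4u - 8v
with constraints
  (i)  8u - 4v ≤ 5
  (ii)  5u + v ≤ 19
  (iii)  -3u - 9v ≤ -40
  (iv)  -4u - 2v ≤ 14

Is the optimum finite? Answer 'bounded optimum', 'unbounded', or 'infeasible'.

Extreme points and C = -4u - 8v:
  (81/28, 127/28) → C = -335/7
  (205/84, 305/84) → C = -815/21
  (-103/15, 101/15) → C = -132/5
The feasible region has finitely many vertices and no improving ray; the maximum is -132/5 at (-103/15, 101/15).

bounded optimum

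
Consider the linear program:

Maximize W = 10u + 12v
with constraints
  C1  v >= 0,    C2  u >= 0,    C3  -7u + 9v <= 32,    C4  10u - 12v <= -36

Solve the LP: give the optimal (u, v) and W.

u = 10, v = 34/3, maximum W = 236

Corner points and W = 10u + 12v:
  (0, 32/9) → W = 128/3
  (0, 3) → W = 36
  (10, 34/3) → W = 236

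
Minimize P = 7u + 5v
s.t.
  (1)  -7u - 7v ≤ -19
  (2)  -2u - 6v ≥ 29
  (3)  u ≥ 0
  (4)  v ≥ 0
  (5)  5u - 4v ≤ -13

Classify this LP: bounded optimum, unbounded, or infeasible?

infeasible

The boundaries u = 0 and 5u - 4v = -13 meet at (0, 13/4), but that point violates -2u - 6v ≥ 29. Every candidate vertex is excluded by some other constraint, so the feasible region is empty.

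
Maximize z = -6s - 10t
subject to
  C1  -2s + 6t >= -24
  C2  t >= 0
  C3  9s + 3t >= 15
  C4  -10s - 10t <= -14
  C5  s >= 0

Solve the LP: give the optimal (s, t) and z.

Vertices and z = -6s - 10t:
  (12, 0) → z = -72
  (5/3, 0) → z = -10
  (0, 5) → z = -50
The feasible region is unbounded (it extends along (0, 1), (3, 1)), but z strictly decreases along every unbounded feasible direction, so there is no improving ray and the maximum is attained at a vertex.

At the optimal vertex, t = 0 and 9s + 3t = 15.
Solving simultaneously gives s = 5/3, t = 0.

s = 5/3, t = 0, maximum z = -10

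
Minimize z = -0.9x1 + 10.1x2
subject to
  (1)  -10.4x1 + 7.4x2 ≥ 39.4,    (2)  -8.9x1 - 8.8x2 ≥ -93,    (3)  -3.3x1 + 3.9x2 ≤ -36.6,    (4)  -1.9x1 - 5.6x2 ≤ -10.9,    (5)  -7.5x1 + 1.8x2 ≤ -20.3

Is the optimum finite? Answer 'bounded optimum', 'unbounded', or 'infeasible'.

infeasible

The boundaries -8.9x1 - 8.8x2 = -93 and -3.3x1 + 3.9x2 = -36.6 meet at (22826/2125, -628/2125), but that point violates -10.4x1 + 7.4x2 ≥ 39.4. Every candidate vertex is excluded by some other constraint, so the feasible region is empty.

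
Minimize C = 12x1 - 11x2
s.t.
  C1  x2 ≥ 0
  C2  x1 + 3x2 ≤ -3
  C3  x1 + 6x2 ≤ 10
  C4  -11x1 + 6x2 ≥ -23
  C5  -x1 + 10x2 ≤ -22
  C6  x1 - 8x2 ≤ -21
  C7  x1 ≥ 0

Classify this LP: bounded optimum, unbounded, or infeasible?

The boundaries x1 - 8x2 = -21 and x1 = 0 meet at (0, 21/8), but that point violates x1 + 3x2 ≤ -3. Every candidate vertex is excluded by some other constraint, so the feasible region is empty.

infeasible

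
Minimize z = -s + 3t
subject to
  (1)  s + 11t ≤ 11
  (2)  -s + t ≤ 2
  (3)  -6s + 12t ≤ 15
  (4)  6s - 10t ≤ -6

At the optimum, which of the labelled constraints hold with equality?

(2) and (4)

Corner points and z = -s + 3t:
  (-11/26, 27/26) → z = 46/13
  (11/19, 18/19) → z = 43/19
  (-3/2, 1/2) → z = 3
  (-7/2, -3/2) → z = -1

The minimum is at (-7/2, -3/2). Substituting into each constraint, equality holds for (2) and (4); the remaining constraints have slack.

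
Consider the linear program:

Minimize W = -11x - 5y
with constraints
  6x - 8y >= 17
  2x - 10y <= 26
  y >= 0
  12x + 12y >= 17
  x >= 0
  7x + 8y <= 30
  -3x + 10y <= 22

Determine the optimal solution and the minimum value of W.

x = 30/7, y = 0, minimum W = -330/7

Feasible corners and W = -11x - 5y:
  (17/6, 0) → W = -187/6
  (47/13, 61/104) → W = -4441/104
  (30/7, 0) → W = -330/7

The optimum lies where y = 0 and 7x + 8y = 30.
Solving simultaneously gives x = 30/7, y = 0.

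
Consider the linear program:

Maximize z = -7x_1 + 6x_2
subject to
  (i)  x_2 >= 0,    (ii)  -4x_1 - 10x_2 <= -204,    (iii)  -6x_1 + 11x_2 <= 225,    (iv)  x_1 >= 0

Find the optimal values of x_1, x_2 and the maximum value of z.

x_1 = 0, x_2 = 225/11, maximum z = 1350/11

Vertices and z = -7x_1 + 6x_2:
  (51, 0) → z = -357
  (0, 102/5) → z = 612/5
  (0, 225/11) → z = 1350/11
The feasible region is unbounded (it extends along (11, 6), (1, 0)), but z strictly decreases along every unbounded feasible direction, so there is no improving ray and the maximum is attained at a vertex.

The binding constraints are -6x_1 + 11x_2 = 225 and x_1 = 0.
Solving simultaneously gives x_1 = 0, x_2 = 225/11.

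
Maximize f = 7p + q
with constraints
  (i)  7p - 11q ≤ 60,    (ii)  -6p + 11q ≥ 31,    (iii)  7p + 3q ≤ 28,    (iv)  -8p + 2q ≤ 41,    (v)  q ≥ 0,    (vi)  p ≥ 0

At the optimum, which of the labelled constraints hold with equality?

Feasible corners and f = 7p + q:
  (43/19, 77/19) → f = 378/19
  (0, 31/11) → f = 31/11
  (0, 28/3) → f = 28/3

The maximum is at (43/19, 77/19). Substituting into each constraint, equality holds for (ii) and (iii); the remaining constraints have slack.

(ii) and (iii)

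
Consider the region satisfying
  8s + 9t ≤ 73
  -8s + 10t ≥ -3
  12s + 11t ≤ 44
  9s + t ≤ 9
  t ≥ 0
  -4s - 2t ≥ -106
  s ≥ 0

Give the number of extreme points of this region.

5

Of the 21 pairwise boundary intersections, those satisfying every inequality are:
  (93/98, 45/98)
  (3/8, 0)
  (55/87, 96/29)
  (0, 4)
  (0, 0)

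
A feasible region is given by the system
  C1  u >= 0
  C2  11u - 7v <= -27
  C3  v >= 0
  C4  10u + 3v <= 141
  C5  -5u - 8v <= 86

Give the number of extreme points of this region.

3

Pairwise boundary intersections that survive every other constraint:
  (0, 27/7)
  (0, 47)
  (906/103, 1821/103)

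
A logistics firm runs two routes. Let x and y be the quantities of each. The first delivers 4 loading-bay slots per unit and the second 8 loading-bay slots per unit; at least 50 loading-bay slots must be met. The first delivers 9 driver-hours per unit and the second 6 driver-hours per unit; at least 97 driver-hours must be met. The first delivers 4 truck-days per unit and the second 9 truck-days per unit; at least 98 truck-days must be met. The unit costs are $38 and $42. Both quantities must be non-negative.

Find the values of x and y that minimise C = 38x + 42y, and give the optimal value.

Extreme points and C = 38x + 42y:
  (0, 97/6) → C = 679
  (49/2, 0) → C = 931
  (5, 26/3) → C = 554
The feasible region is unbounded (it extends along (0, 1), (1, 0)), but C strictly increases along every unbounded feasible direction, so there is no improving ray and the minimum is attained at a vertex.

At the optimal vertex, 9x + 6y = 97 and 4x + 9y = 98.
Solving simultaneously gives x = 5, y = 26/3.

x = 5, y = 26/3, minimum C = 554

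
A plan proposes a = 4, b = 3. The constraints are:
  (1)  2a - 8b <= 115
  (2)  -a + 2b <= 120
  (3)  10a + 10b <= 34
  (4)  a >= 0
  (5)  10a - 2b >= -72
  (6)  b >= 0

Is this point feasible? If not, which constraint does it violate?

Constraint (3): 10a + 10b = 70, which is not ≤ 34. All other constraints are satisfied.

not feasible — violates (3)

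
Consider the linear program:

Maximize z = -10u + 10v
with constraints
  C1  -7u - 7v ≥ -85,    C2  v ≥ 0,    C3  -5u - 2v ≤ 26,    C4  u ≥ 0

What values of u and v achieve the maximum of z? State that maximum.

u = 0, v = 85/7, maximum z = 850/7

Feasible corners and z = -10u + 10v:
  (85/7, 0) → z = -850/7
  (0, 85/7) → z = 850/7
  (0, 0) → z = 0

At the optimal vertex, -7u - 7v = -85 and u = 0.
Solving simultaneously gives u = 0, v = 85/7.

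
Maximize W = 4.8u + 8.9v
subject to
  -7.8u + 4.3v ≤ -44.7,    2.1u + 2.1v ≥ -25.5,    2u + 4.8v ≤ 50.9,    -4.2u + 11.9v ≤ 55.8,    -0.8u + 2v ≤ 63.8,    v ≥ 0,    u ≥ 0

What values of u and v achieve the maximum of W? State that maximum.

u = 25.45, v = 0, maximum W = 122.16

Corner points and W = 4.8u + 8.9v:
  (43343/4604, 15381/2302) → W = 2409141/23020
  (149/26, 0) → W = 1788/65
  (509/20, 0) → W = 3054/25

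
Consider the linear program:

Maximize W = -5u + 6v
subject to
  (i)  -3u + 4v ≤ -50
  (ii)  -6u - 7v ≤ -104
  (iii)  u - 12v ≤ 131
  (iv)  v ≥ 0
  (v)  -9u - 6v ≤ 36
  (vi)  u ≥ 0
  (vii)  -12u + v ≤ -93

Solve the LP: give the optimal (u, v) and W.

u = 766/45, v = 4/15, maximum W = -3758/45

Vertices and W = -5u + 6v:
  (766/45, 4/15) → W = -3758/45
  (52/3, 0) → W = -260/3
  (131, 0) → W = -655
The feasible region is unbounded (it extends along (12, 1), (4, 3)), but W strictly decreases along every unbounded feasible direction, so there is no improving ray and the maximum is attained at a vertex.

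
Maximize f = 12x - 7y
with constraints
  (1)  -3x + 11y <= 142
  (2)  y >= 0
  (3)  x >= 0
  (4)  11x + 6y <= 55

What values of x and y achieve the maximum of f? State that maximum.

Extreme points and f = 12x - 7y:
  (0, 0) → f = 0
  (5, 0) → f = 60
  (0, 55/6) → f = -385/6

At the optimal vertex, y = 0 and 11x + 6y = 55.
Solving simultaneously gives x = 5, y = 0.

x = 5, y = 0, maximum f = 60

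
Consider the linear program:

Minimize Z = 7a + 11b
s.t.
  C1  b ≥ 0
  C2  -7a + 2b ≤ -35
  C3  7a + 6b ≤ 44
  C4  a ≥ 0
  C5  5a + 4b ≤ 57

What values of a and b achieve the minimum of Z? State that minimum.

a = 5, b = 0, minimum Z = 35

Extreme points and Z = 7a + 11b:
  (5, 0) → Z = 35
  (44/7, 0) → Z = 44
  (149/28, 9/8) → Z = 397/8

The binding constraints are b = 0 and -7a + 2b = -35.
Solving simultaneously gives a = 5, b = 0.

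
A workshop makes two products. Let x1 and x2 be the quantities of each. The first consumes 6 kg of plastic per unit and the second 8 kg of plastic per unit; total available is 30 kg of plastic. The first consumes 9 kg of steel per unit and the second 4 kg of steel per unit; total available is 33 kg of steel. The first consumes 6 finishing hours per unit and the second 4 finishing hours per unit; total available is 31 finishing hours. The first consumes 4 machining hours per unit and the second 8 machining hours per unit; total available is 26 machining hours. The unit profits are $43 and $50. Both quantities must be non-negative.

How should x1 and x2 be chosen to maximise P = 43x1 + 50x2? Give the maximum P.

The binding constraints are 6x1 + 8x2 = 30 and 9x1 + 4x2 = 33.
Solving simultaneously gives x1 = 3, x2 = 3/2.

x1 = 3, x2 = 3/2, maximum P = 204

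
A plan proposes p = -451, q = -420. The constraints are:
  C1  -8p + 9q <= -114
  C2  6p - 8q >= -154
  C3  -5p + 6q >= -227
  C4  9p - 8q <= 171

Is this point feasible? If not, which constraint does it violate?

not feasible — violates C3

Constraint C3: -5p + 6q = -265, which is not ≥ -227. All other constraints are satisfied.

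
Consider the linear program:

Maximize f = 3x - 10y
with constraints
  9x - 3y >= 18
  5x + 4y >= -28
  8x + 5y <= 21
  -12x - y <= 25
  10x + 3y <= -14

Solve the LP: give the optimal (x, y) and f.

x = 28/25, y = -42/5, maximum f = 2184/25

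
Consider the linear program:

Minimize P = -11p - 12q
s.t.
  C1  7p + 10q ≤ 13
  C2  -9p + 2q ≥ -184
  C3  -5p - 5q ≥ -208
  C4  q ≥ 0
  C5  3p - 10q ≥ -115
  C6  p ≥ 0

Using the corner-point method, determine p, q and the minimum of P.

Extreme points and P = -11p - 12q:
  (13/7, 0) → P = -143/7
  (0, 13/10) → P = -78/5
  (0, 0) → P = 0

p = 13/7, q = 0, minimum P = -143/7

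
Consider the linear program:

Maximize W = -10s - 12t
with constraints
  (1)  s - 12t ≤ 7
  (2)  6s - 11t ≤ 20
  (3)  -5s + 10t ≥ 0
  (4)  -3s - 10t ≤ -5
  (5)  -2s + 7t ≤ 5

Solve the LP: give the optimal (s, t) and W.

Feasible corners and W = -10s - 12t:
  (5/8, 5/16) → W = -10
  (10/3, 5/3) → W = -160/3
  (-15/41, 25/41) → W = -150/41

The optimum lies where -3s - 10t = -5 and -2s + 7t = 5.
Solving simultaneously gives s = -15/41, t = 25/41.

s = -15/41, t = 25/41, maximum W = -150/41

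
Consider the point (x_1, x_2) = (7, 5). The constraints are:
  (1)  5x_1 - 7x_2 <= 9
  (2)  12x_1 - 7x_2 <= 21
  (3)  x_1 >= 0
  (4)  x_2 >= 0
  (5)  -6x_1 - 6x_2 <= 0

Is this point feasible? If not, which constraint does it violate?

not feasible — violates (2)

Constraint (2): 12x_1 - 7x_2 = 49, which is not ≤ 21. All other constraints are satisfied.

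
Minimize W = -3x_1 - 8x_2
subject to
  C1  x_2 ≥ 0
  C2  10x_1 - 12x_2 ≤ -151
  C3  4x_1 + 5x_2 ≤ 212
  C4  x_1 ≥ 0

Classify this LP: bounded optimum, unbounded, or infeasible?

Extreme points and W = -3x_1 - 8x_2:
  (1789/98, 1362/49) → W = -27159/98
  (0, 151/12) → W = -302/3
  (0, 212/5) → W = -1696/5
The feasible region has finitely many vertices and no improving ray; the minimum is -1696/5 at (0, 212/5).

bounded optimum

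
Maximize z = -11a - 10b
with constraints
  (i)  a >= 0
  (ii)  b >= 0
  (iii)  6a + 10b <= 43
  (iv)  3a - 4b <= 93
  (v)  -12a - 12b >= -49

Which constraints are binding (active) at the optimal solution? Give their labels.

(i) and (ii)

Extreme points and z = -11a - 10b:
  (0, 0) → z = 0
  (0, 49/12) → z = -245/6
  (49/12, 0) → z = -539/12

The maximum is at (0, 0). Substituting into each constraint, equality holds for (i) and (ii); the remaining constraints have slack.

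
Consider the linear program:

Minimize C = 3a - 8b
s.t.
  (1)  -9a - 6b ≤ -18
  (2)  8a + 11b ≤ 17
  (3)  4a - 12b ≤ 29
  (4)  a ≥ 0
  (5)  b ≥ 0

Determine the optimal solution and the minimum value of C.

Vertices and C = 3a - 8b:
  (32/17, 3/17) → C = 72/17
  (2, 0) → C = 6
  (17/8, 0) → C = 51/8

The binding constraints are -9a - 6b = -18 and 8a + 11b = 17.
Solving simultaneously gives a = 32/17, b = 3/17.

a = 32/17, b = 3/17, minimum C = 72/17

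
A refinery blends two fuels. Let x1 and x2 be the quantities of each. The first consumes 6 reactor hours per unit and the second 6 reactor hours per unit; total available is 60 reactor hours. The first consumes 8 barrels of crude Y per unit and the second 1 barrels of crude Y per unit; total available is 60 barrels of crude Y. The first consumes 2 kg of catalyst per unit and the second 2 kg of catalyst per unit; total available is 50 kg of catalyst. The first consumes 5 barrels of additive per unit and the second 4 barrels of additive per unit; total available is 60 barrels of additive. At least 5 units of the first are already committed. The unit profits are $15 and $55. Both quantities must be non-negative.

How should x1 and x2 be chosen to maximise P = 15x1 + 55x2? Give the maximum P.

Corner points and P = 15x1 + 55x2:
  (15/2, 0) → P = 225/2
  (5, 0) → P = 75
  (50/7, 20/7) → P = 1850/7
  (5, 5) → P = 350

At the optimal vertex, 6x1 + 6x2 = 60 and x1 = 5.
Solving simultaneously gives x1 = 5, x2 = 5.

x1 = 5, x2 = 5, maximum P = 350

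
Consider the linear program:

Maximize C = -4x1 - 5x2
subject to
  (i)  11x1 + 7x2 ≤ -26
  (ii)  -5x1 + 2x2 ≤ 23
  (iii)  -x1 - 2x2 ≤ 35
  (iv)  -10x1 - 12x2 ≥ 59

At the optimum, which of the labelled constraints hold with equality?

(ii) and (iii)

Extreme points and C = -4x1 - 5x2:
  (193/15, -359/15) → C = 341/5
  (101/62, -389/62) → C = 1541/62
  (-29/3, -38/3) → C = 102
  (-197/40, -13/16) → C = 1901/80

The maximum is at (-29/3, -38/3). Substituting into each constraint, equality holds for (ii) and (iii); the remaining constraints have slack.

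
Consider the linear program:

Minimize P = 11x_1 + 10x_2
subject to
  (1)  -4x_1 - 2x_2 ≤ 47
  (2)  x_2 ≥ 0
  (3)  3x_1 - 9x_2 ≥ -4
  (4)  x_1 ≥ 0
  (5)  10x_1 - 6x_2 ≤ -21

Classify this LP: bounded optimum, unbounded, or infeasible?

infeasible

The boundaries x_2 = 0 and x_1 = 0 meet at (0, 0), but that point violates 10x_1 - 6x_2 ≤ -21. Every candidate vertex is excluded by some other constraint, so the feasible region is empty.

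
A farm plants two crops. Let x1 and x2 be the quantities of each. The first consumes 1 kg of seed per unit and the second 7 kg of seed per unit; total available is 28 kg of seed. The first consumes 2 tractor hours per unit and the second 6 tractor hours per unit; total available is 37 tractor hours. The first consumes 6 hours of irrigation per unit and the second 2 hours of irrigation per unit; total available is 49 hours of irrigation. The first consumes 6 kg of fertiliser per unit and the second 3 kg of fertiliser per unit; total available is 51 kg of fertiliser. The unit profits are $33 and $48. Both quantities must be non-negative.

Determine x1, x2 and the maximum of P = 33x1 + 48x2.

Vertices and P = 33x1 + 48x2:
  (0, 0) → P = 0
  (0, 4) → P = 192
  (49/6, 0) → P = 539/2
  (7, 3) → P = 375
  (15/2, 2) → P = 687/2

x1 = 7, x2 = 3, maximum P = 375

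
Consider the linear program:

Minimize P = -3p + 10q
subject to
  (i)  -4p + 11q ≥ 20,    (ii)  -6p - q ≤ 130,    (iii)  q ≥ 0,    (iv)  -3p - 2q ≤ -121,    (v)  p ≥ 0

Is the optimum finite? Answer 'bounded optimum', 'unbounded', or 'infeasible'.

bounded optimum

Extreme points and P = -3p + 10q:
  (1291/41, 544/41) → P = 1567/41
  (0, 121/2) → P = 605
The feasible region has finitely many vertices and no improving ray; the minimum is 1567/41 at (1291/41, 544/41).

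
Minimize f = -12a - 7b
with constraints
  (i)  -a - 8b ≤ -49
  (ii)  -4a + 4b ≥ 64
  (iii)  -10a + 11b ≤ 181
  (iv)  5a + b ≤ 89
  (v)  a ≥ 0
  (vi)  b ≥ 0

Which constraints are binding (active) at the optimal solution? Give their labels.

(ii) and (iii)

Feasible corners and f = -12a - 7b:
  (5, 21) → f = -207
  (0, 16) → f = -112
  (0, 181/11) → f = -1267/11

The minimum is at (5, 21). Substituting into each constraint, equality holds for (ii) and (iii); the remaining constraints have slack.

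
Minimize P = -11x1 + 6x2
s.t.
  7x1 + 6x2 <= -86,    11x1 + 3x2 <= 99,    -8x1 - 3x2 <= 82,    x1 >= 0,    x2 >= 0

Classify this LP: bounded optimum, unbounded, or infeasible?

infeasible

The boundaries 7x1 + 6x2 = -86 and 11x1 + 3x2 = 99 meet at (284/15, -1639/45), but that point violates x2 ≥ 0. Every candidate vertex is excluded by some other constraint, so the feasible region is empty.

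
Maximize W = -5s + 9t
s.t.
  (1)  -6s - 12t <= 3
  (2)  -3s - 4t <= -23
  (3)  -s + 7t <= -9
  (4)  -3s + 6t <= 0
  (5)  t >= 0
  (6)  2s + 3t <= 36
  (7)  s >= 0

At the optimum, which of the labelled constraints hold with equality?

(3) and (5)

Feasible corners and W = -5s + 9t:
  (9, 0) → W = -45
  (279/17, 18/17) → W = -1233/17
  (18, 0) → W = -90

The maximum is at (9, 0). Substituting into each constraint, equality holds for (3) and (5); the remaining constraints have slack.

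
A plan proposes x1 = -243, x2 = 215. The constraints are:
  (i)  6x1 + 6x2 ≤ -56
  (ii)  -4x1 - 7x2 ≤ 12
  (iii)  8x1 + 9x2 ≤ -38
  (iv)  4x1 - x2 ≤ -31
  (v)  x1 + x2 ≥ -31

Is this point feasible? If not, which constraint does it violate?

Constraint (iii): 8x1 + 9x2 = -9, which is not ≤ -38. All other constraints are satisfied.

not feasible — violates (iii)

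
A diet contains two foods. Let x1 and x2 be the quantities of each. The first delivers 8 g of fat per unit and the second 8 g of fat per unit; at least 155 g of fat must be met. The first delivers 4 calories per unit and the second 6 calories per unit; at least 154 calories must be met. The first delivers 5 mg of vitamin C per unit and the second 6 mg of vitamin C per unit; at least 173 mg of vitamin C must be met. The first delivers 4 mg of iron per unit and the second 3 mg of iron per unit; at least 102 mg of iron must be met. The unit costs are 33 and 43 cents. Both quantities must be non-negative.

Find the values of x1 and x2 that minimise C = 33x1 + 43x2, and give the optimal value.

x1 = 19, x2 = 13, minimum C = 1186

Vertices and C = 33x1 + 43x2:
  (0, 34) → C = 1462
  (77/2, 0) → C = 2541/2
  (19, 13) → C = 1186
  (31/3, 182/9) → C = 10895/9
The feasible region is unbounded (it extends along (0, 1), (1, 0)), but C strictly increases along every unbounded feasible direction, so there is no improving ray and the minimum is attained at a vertex.

At the optimal vertex, 4x1 + 6x2 = 154 and 5x1 + 6x2 = 173.
Solving simultaneously gives x1 = 19, x2 = 13.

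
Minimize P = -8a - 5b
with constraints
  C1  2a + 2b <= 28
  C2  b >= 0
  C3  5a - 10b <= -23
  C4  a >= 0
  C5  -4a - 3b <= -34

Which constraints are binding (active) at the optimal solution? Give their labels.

C1 and C3

Extreme points and P = -8a - 5b:
  (39/5, 31/5) → P = -467/5
  (0, 14) → P = -70
  (271/55, 262/55) → P = -3478/55
  (0, 34/3) → P = -170/3

The minimum is at (39/5, 31/5). Substituting into each constraint, equality holds for C1 and C3; the remaining constraints have slack.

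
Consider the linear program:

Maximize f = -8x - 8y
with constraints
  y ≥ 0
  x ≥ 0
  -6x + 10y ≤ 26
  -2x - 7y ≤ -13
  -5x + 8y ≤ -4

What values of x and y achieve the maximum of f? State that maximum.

Feasible corners and f = -8x - 8y:
  (13/2, 0) → f = -52
  (124, 77) → f = -1608
  (44/17, 19/17) → f = -504/17
The feasible region is unbounded (it extends along (5, 3), (1, 0)), but f strictly decreases along every unbounded feasible direction, so there is no improving ray and the maximum is attained at a vertex.

The binding constraints are -2x - 7y = -13 and -5x + 8y = -4.
Solving simultaneously gives x = 44/17, y = 19/17.

x = 44/17, y = 19/17, maximum f = -504/17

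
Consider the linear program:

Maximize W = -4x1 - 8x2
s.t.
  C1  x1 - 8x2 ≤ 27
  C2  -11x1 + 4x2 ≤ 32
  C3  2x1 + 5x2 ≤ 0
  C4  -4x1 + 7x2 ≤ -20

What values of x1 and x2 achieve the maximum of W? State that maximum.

x1 = -29/25, x2 = -88/25, maximum W = 164/5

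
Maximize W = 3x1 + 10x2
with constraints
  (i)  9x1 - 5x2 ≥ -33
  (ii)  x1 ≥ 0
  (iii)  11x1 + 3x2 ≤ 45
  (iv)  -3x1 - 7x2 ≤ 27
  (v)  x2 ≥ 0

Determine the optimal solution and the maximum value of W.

Feasible corners and W = 3x1 + 10x2:
  (0, 33/5) → W = 66
  (63/41, 384/41) → W = 4029/41
  (0, 0) → W = 0
  (45/11, 0) → W = 135/11

x1 = 63/41, x2 = 384/41, maximum W = 4029/41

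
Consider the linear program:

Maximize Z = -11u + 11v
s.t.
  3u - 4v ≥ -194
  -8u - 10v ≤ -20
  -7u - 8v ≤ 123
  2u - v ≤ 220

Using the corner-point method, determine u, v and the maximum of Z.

u = -30, v = 26, maximum Z = 616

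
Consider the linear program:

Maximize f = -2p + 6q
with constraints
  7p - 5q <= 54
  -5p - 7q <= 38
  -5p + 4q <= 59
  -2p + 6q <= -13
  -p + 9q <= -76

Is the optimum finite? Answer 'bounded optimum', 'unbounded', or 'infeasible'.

The boundaries 7p - 5q = 54 and -5p - 7q = 38 meet at (94/37, -268/37), but that point violates -p + 9q ≤ -76. Every candidate vertex is excluded by some other constraint, so the feasible region is empty.

infeasible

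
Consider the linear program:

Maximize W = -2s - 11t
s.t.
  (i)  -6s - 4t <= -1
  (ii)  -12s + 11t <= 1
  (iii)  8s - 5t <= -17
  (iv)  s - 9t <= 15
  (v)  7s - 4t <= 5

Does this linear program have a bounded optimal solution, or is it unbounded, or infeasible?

The boundaries -6s - 4t = -1 and -12s + 11t = 1 meet at (7/114, 3/19), but that point violates 8s - 5t ≤ -17. Every candidate vertex is excluded by some other constraint, so the feasible region is empty.

infeasible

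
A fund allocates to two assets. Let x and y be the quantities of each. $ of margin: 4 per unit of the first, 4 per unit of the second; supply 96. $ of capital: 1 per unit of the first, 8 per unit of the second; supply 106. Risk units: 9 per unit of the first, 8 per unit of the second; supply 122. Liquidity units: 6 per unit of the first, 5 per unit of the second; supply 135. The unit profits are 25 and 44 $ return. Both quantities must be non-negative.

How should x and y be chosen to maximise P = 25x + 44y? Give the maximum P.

Vertices and P = 25x + 44y:
  (0, 0) → P = 0
  (0, 53/4) → P = 583
  (122/9, 0) → P = 3050/9
  (2, 13) → P = 622

x = 2, y = 13, maximum P = 622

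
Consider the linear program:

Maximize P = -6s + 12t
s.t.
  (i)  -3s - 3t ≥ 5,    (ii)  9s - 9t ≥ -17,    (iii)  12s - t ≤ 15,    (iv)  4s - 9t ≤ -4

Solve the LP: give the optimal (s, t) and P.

s = -16/9, t = 1/9, maximum P = 12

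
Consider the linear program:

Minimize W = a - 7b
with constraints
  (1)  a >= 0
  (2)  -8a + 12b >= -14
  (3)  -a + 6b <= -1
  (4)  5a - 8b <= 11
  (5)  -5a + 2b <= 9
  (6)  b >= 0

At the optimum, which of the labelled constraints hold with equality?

Extreme points and W = a - 7b:
  (2, 1/6) → W = 5/6
  (7/4, 0) → W = 7/4
  (1, 0) → W = 1

The minimum is at (2, 1/6). Substituting into each constraint, equality holds for (2) and (3); the remaining constraints have slack.

(2) and (3)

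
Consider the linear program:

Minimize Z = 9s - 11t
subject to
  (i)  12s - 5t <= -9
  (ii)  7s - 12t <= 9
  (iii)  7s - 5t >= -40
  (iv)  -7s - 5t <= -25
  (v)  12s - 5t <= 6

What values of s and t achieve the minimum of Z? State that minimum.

s = 31/5, t = 417/25, minimum Z = -3192/25

The optimum lies where 12s - 5t = -9 and 7s - 5t = -40.
Solving simultaneously gives s = 31/5, t = 417/25.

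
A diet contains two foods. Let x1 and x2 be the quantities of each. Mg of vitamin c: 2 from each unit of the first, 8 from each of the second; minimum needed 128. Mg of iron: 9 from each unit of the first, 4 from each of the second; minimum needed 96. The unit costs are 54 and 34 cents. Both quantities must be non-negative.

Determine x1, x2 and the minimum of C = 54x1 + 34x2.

The feasible region is unbounded (it extends along (0, 1), (1, 0)), but C strictly increases along every unbounded feasible direction, so there is no improving ray and the minimum is attained at a vertex.

x1 = 4, x2 = 15, minimum C = 726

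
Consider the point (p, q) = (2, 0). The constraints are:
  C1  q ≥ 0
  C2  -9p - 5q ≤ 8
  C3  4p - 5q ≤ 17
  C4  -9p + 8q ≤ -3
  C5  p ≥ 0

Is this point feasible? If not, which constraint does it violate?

C1: 0 ≥ 0 ✓
C2: -18 ≤ 8 ✓
C3: 8 ≤ 17 ✓
C4: -18 ≤ -3 ✓
C5: 2 ≥ 0 ✓

feasible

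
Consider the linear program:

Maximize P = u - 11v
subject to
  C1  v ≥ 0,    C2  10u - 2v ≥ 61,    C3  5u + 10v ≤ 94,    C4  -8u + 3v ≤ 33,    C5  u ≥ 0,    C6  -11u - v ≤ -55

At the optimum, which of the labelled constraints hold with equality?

C1 and C3

Feasible corners and P = u - 11v:
  (61/10, 0) → P = 61/10
  (94/5, 0) → P = 94/5
  (399/55, 127/22) → P = -6187/110

The maximum is at (94/5, 0). Substituting into each constraint, equality holds for C1 and C3; the remaining constraints have slack.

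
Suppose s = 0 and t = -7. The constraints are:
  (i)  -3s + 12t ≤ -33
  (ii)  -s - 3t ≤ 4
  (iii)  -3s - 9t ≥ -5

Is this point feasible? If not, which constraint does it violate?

Constraint (ii): -s - 3t = 21, which is not ≤ 4. All other constraints are satisfied.

not feasible — violates (ii)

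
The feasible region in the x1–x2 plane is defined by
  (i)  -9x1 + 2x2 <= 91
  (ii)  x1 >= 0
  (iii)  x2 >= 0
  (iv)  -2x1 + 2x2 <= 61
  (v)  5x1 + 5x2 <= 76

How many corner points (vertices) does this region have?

Intersecting each pair of boundary lines and keeping only the points that satisfy every inequality leaves:
  (0, 0)
  (0, 76/5)
  (76/5, 0)

3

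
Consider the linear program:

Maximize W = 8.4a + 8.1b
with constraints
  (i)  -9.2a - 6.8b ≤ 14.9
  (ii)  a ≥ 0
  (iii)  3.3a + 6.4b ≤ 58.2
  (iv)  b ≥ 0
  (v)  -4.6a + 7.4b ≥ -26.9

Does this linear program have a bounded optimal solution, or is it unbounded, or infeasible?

bounded optimum

Extreme points and W = 8.4a + 8.1b:
  (0, 9.09375) → W = 73.659375
  (0, 0) → W = 0
  (30142/2693, 17895/5386) → W = 6513351/53860
  (269/46, 0) → W = 5649/115
The feasible region has finitely many vertices and no improving ray; the maximum is 6513351/53860 at (30142/2693, 17895/5386).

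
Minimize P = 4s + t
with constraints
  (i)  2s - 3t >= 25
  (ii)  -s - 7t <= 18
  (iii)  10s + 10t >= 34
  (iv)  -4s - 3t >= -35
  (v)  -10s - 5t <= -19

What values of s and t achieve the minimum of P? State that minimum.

Extreme points and P = 4s + t:
  (121/17, -61/17) → P = 423/17
  (10, -5/3) → P = 115/3
  (299/25, -107/25) → P = 1089/25

The binding constraints are 2s - 3t = 25 and -s - 7t = 18.
Solving simultaneously gives s = 121/17, t = -61/17.

s = 121/17, t = -61/17, minimum P = 423/17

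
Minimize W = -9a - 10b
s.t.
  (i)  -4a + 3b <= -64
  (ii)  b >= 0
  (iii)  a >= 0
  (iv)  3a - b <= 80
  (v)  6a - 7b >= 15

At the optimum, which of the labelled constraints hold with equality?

Extreme points and W = -9a - 10b:
  (16, 0) → W = -144
  (176/5, 128/5) → W = -2864/5
  (80/3, 0) → W = -240

The minimum is at (176/5, 128/5). Substituting into each constraint, equality holds for (i) and (iv); the remaining constraints have slack.

(i) and (iv)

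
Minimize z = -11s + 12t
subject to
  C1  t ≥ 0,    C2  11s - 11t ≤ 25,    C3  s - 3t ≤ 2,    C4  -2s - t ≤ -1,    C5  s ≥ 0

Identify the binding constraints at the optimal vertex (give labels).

C2 and C3

Feasible corners and z = -11s + 12t:
  (2, 0) → z = -22
  (1/2, 0) → z = -11/2
  (53/22, 3/22) → z = -547/22
  (0, 1) → z = 12
The feasible region is unbounded (it extends along (0, 1), (1, 1)), but z strictly increases along every unbounded feasible direction, so there is no improving ray and the minimum is attained at a vertex.

The minimum is at (53/22, 3/22). Substituting into each constraint, equality holds for C2 and C3; the remaining constraints have slack.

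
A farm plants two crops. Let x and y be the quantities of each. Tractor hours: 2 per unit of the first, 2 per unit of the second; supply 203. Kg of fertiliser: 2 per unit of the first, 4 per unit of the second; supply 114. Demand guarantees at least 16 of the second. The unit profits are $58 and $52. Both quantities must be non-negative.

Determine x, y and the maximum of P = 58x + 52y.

Extreme points and P = 58x + 52y:
  (0, 57/2) → P = 1482
  (0, 16) → P = 832
  (25, 16) → P = 2282

The binding constraints are 2x + 4y = 114 and y = 16.
Solving simultaneously gives x = 25, y = 16.

x = 25, y = 16, maximum P = 2282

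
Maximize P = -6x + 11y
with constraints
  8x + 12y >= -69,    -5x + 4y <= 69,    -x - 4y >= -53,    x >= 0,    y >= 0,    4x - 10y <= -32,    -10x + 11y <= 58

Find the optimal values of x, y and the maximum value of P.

x = 117/17, y = 196/17, maximum P = 1454/17

Feasible corners and P = -6x + 11y:
  (201/13, 122/13) → P = 136/13
  (117/17, 196/17) → P = 1454/17
  (0, 16/5) → P = 176/5
  (0, 58/11) → P = 58

At the optimal vertex, -x - 4y = -53 and -10x + 11y = 58.
Solving simultaneously gives x = 117/17, y = 196/17.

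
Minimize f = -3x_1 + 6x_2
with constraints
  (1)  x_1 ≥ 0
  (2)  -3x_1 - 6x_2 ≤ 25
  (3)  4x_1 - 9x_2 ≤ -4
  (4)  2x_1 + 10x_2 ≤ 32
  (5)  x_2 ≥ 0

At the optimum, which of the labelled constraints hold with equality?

(3) and (4)

Vertices and f = -3x_1 + 6x_2:
  (0, 4/9) → f = 8/3
  (0, 16/5) → f = 96/5
  (124/29, 68/29) → f = 36/29

The minimum is at (124/29, 68/29). Substituting into each constraint, equality holds for (3) and (4); the remaining constraints have slack.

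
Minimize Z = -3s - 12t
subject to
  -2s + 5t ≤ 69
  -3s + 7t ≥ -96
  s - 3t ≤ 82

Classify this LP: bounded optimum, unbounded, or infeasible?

Extreme points and Z = -3s - 12t:
  (963, 399) → Z = -7677
  (-617, -233) → Z = 4647
  (-143, -75) → Z = 1329
The feasible region has finitely many vertices and no improving ray; the minimum is -7677 at (963, 399).

bounded optimum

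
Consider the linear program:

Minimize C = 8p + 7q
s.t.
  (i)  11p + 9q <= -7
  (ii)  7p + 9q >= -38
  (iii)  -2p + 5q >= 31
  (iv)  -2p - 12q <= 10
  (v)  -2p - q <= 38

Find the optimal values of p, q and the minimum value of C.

p = -304/11, q = 190/11, minimum C = -1102/11

Extreme points and C = 8p + 7q:
  (-314/73, 327/73) → C = -223/73
  (-335/7, 404/7) → C = 148/7
  (-469/53, 141/53) → C = -2765/53
  (-304/11, 190/11) → C = -1102/11

The binding constraints are 7p + 9q = -38 and -2p - q = 38.
Solving simultaneously gives p = -304/11, q = 190/11.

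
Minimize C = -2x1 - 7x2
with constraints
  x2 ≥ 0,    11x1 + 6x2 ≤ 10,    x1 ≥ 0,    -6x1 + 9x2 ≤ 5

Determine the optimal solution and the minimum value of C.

x1 = 4/9, x2 = 23/27, minimum C = -185/27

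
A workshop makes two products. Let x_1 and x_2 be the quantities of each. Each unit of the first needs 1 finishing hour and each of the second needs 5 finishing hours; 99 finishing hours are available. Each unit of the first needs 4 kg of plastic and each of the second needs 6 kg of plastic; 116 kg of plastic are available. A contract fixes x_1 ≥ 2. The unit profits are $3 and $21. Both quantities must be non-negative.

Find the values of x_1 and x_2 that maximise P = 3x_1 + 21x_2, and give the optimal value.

x_1 = 2, x_2 = 18, maximum P = 384

At the optimal vertex, 4x_1 + 6x_2 = 116 and x_1 = 2.
Solving simultaneously gives x_1 = 2, x_2 = 18.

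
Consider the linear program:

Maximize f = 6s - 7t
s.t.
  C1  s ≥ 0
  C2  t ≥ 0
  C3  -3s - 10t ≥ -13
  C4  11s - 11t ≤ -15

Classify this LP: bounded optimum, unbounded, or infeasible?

The boundaries s = 0 and t = 0 meet at (0, 0), but that point violates 11s - 11t ≤ -15. Every candidate vertex is excluded by some other constraint, so the feasible region is empty.

infeasible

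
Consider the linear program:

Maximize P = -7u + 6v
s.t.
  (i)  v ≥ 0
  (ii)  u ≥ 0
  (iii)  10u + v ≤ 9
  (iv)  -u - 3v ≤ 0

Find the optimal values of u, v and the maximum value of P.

Extreme points and P = -7u + 6v:
  (0, 0) → P = 0
  (9/10, 0) → P = -63/10
  (0, 9) → P = 54

u = 0, v = 9, maximum P = 54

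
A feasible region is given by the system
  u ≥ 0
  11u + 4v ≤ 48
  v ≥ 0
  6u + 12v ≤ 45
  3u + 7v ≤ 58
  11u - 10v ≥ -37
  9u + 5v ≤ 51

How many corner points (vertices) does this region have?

Of the 21 pairwise boundary intersections, those satisfying every inequality are:
  (0, 0)
  (0, 37/10)
  (48/11, 0)
  (11/3, 23/12)
  (1/32, 239/64)

5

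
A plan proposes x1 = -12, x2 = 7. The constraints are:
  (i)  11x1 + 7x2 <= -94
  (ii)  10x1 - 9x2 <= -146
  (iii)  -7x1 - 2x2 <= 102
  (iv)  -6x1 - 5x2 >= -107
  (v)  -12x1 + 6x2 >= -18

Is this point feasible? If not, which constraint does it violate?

Constraint (i): 11x1 + 7x2 = -83, which is not ≤ -94. All other constraints are satisfied.

not feasible — violates (i)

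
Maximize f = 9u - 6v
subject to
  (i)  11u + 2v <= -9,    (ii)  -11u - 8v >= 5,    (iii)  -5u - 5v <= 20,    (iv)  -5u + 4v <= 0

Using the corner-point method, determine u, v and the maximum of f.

u = -1/9, v = -35/9, maximum f = 67/3

Extreme points and f = 9u - 6v:
  (-1/9, -35/9) → f = 67/3
  (-2/3, -5/6) → f = -1
  (-16/9, -20/9) → f = -8/3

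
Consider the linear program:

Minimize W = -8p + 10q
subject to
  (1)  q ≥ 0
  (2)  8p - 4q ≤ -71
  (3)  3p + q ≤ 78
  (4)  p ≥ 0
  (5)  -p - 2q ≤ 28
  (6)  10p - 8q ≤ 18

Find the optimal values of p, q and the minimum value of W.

At the optimal vertex, 8p - 4q = -71 and p = 0.
Solving simultaneously gives p = 0, q = 71/4.

p = 0, q = 71/4, minimum W = 355/2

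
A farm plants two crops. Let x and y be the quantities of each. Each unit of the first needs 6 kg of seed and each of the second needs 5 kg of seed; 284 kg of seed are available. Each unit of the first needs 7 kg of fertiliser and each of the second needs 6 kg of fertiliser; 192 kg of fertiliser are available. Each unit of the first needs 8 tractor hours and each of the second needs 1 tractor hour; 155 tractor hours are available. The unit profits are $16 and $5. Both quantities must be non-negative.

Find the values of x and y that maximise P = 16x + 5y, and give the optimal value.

x = 18, y = 11, maximum P = 343

Vertices and P = 16x + 5y:
  (0, 0) → P = 0
  (0, 32) → P = 160
  (155/8, 0) → P = 310
  (18, 11) → P = 343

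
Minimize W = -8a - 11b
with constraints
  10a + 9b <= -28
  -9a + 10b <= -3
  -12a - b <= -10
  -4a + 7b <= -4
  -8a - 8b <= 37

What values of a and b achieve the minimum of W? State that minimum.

Vertices and W = -8a - 11b:
  (59/49, -218/49) → W = 1926/49
  (109/8, -73/4) → W = 367/4
  (117/88, -131/22) → W = 1207/22

The optimum lies where 10a + 9b = -28 and -12a - b = -10.
Solving simultaneously gives a = 59/49, b = -218/49.

a = 59/49, b = -218/49, minimum W = 1926/49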